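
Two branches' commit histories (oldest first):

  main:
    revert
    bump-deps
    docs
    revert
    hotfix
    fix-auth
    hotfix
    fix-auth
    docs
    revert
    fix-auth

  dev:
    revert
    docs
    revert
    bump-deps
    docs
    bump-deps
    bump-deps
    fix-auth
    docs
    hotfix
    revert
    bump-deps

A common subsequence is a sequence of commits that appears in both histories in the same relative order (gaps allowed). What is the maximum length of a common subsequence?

6

Match revert at main[1]=dev[3], then bump-deps at main[2]=dev[4], then docs at main[3]=dev[5], then fix-auth at main[6]=dev[8], then hotfix at main[7]=dev[10], then revert at main[10]=dev[11] — 6 commits in the same relative order in both. The LCS DP gives dp[11][12] = 6, so this is optimal.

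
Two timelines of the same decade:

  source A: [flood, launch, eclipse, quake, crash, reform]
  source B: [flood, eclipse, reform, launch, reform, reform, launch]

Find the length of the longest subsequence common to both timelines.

3

One common subsequence of length 3: flood (source A #1, source B #1) → launch (source A #2, source B #4) → reform (source A #6, source B #6). Since dp[6][7] = 3, nothing longer is possible.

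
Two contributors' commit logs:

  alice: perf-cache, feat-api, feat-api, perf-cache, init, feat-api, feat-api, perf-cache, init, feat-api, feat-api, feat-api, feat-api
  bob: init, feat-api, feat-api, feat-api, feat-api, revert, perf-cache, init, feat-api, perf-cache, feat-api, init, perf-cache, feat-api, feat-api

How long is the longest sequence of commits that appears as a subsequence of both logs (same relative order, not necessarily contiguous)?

10

Taking feat-api at alice[2]=bob[2], feat-api at alice[3]=bob[3], feat-api at alice[6]=bob[4], feat-api at alice[7]=bob[5], perf-cache at alice[8]=bob[7], init at alice[9]=bob[8], feat-api at alice[10]=bob[9], feat-api at alice[11]=bob[11], feat-api at alice[12]=bob[14], feat-api at alice[13]=bob[15] gives a common subsequence of length 10, and the DP table's final entry dp[13][15] is also 10, so no common subsequence is longer.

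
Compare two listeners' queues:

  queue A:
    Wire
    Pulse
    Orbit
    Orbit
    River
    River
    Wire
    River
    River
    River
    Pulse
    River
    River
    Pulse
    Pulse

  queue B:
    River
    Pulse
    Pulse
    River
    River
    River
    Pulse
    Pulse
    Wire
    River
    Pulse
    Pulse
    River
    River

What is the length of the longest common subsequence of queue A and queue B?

8

Taking Pulse (queue A #2, queue B #3), then River (queue A #5, queue B #5), then River (queue A #6, queue B #6), then Wire (queue A #7, queue B #9), then River (queue A #8, queue B #10), then Pulse (queue A #11, queue B #12), then River (queue A #12, queue B #13), then River (queue A #13, queue B #14) gives a common subsequence of length 8. dp[15][14] = 8 confirms this is the maximum.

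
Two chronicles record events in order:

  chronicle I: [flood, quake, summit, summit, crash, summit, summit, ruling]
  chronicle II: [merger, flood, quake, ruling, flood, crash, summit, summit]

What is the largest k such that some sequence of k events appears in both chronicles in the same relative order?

5

Taking flood at chronicle I[1]=chronicle II[2], then quake at chronicle I[2]=chronicle II[3], then crash at chronicle I[5]=chronicle II[6], then summit at chronicle I[6]=chronicle II[7], then summit at chronicle I[7]=chronicle II[8] gives a common subsequence of length 5, and the DP table's final entry dp[8][8] is also 5, so no common subsequence is longer.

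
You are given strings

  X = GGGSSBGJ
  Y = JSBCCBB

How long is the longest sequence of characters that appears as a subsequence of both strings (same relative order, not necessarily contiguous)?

One common subsequence of length 2: S at X[4]=Y[2] → B at X[6]=Y[7]. The LCS DP gives dp[8][7] = 2, so this is optimal.

2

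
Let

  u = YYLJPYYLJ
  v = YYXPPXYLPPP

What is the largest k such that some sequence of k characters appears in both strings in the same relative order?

5

Let dp[i][j] be the LCS length of the first i characters of u and the first j characters of v. dp[i][j] = dp[i-1][j-1]+1 when the i-th and j-th characters match, else max(dp[i-1][j], dp[i][j-1]).
    ·  Y  Y  X  P  P  X  Y  L  P  P  P
 ·  0  0  0  0  0  0  0  0  0  0  0  0
 Y  0  1  1  1  1  1  1  1  1  1  1  1
 Y  0  1  2  2  2  2  2  2  2  2  2  2
 L  0  1  2  2  2  2  2  2  3  3  3  3
 J  0  1  2  2  2  2  2  2  3  3  3  3
 P  0  1  2  2  3  3  3  3  3  4  4  4
 Y  0  1  2  2  3  3  3  4  4  4  4  4
 Y  0  1  2  2  3  3  3  4  4  4  4  4
 L  0  1  2  2  3  3  3  4  5  5  5  5
 J  0  1  2  2  3  3  3  4  5  5  5  5
dp[9][11] = 5. One LCS (by backtracking along matches): YYPYL.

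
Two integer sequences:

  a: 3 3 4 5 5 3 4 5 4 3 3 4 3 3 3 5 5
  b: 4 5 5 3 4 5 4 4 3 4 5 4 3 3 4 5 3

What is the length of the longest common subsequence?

Pick 4 at a[3]=b[1], then 5 at a[4]=b[2], then 5 at a[5]=b[3], then 3 at a[6]=b[4], then 4 at a[7]=b[5], then 5 at a[8]=b[6], then 4 at a[9]=b[8], then 3 at a[10]=b[9], then 4 at a[12]=b[12], then 3 at a[13]=b[13], then 3 at a[14]=b[14], then 3 at a[15]=b[17]; all 12 values appear in both, in order. The LCS DP gives dp[17][17] = 12, so this is optimal.

12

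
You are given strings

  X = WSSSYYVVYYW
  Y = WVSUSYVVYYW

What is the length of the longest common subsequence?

Pick W (X #1, Y #1) → S (X #2, Y #3) → S (X #4, Y #5) → Y (X #6, Y #6) → V (X #7, Y #7) → V (X #8, Y #8) → Y (X #9, Y #9) → Y (X #10, Y #10) → W (X #11, Y #11); all 9 characters appear in both, in order. dp[11][11] = 9 confirms this is the maximum.

9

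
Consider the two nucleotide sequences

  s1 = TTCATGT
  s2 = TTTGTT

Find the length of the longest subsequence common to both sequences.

Taking T [1,1], T [2,2], T [5,3], G [6,4], T [7,6] gives a common subsequence of length 5. dp[7][6] = 5 confirms this is the maximum.

5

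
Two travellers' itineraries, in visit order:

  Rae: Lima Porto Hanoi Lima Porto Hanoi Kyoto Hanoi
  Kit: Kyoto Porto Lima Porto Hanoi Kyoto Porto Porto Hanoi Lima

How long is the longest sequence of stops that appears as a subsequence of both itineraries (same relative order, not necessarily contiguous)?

6

Match Porto (Rae #2, Kit #2) → Lima (Rae #4, Kit #3) → Porto (Rae #5, Kit #4) → Hanoi (Rae #6, Kit #5) → Kyoto (Rae #7, Kit #6) → Hanoi (Rae #8, Kit #9) — 6 stops in the same relative order in both. dp[8][10] = 6 confirms this is the maximum.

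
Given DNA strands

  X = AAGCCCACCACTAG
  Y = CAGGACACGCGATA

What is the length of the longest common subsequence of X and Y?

9

Match A [1,2]; then A [2,5]; then C [6,6]; then A [7,7]; then C [8,8]; then C [9,10]; then A [10,12]; then T [12,13]; then A [13,14] — 9 bases in the same relative order in both. dp[14][14] = 9 confirms this is the maximum.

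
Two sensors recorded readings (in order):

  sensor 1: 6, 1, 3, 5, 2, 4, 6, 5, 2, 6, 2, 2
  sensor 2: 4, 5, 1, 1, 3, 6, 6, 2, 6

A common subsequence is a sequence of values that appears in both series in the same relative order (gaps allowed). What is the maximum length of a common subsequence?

Match 1 (sensor 1 #2, sensor 2 #4), then 3 (sensor 1 #3, sensor 2 #5), then 6 (sensor 1 #7, sensor 2 #7), then 2 (sensor 1 #9, sensor 2 #8), then 6 (sensor 1 #10, sensor 2 #9) — 5 values in the same relative order in both. dp[12][9] = 5 confirms this is the maximum.

5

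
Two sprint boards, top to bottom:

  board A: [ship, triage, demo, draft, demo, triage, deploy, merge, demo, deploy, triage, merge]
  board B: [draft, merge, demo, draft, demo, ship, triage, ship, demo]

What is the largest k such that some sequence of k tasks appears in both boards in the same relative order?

Match demo at board A[3]=board B[3], then draft at board A[4]=board B[4], then demo at board A[5]=board B[5], then triage at board A[6]=board B[7], then demo at board A[9]=board B[9] — 5 tasks in the same relative order in both. dp[12][9] = 5 confirms this is the maximum.

5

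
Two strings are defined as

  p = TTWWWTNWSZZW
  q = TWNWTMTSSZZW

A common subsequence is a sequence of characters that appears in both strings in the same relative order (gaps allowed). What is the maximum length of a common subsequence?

8

Let dp[i][j] be the LCS length of the first i characters of p and the first j characters of q. dp[i][j] = dp[i-1][j-1]+1 when the i-th and j-th characters match, else max(dp[i-1][j], dp[i][j-1]).
    ·  T  W  N  W  T  M  T  S  S  Z  Z  W
 ·  0  0  0  0  0  0  0  0  0  0  0  0  0
 T  0  1  1  1  1  1  1  1  1  1  1  1  1
 T  0  1  1  1  1  2  2  2  2  2  2  2  2
 W  0  1  2  2  2  2  2  2  2  2  2  2  3
 W  0  1  2  2  3  3  3  3  3  3  3  3  3
 W  0  1  2  2  3  3  3  3  3  3  3  3  4
 T  0  1  2  2  3  4  4  4  4  4  4  4  4
 N  0  1  2  3  3  4  4  4  4  4  4  4  4
 W  0  1  2  3  4  4  4  4  4  4  4  4  5
 S  0  1  2  3  4  4  4  4  5  5  5  5  5
 Z  0  1  2  3  4  4  4  4  5  5  6  6  6
 Z  0  1  2  3  4  4  4  4  5  5  6  7  7
 W  0  1  2  3  4  4  4  4  5  5  6  7  8
dp[12][12] = 8. One LCS (by backtracking along matches): TWWTSZZW.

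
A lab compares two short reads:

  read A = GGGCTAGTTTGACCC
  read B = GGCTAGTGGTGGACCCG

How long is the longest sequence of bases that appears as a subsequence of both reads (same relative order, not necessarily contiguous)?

13

Taking G at read A[2]=read B[1] → G at read A[3]=read B[2] → C at read A[4]=read B[3] → T at read A[5]=read B[4] → A at read A[6]=read B[5] → G at read A[7]=read B[6] → T at read A[8]=read B[7] → T at read A[9]=read B[10] → G at read A[11]=read B[12] → A at read A[12]=read B[13] → C at read A[13]=read B[14] → C at read A[14]=read B[15] → C at read A[15]=read B[16] gives a common subsequence of length 13. dp[15][17] = 13 confirms this is the maximum.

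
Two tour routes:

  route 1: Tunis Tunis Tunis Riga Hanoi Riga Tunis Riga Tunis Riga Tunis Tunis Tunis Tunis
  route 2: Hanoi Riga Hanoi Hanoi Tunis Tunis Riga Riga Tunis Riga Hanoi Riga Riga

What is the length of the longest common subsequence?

7

Taking Tunis at route 1[1]=route 2[5], Tunis at route 1[2]=route 2[6], Tunis at route 1[3]=route 2[9], Riga at route 1[4]=route 2[10], Hanoi at route 1[5]=route 2[11], Riga at route 1[8]=route 2[12], Riga at route 1[10]=route 2[13] gives a common subsequence of length 7. The LCS DP gives dp[14][13] = 7, so this is optimal.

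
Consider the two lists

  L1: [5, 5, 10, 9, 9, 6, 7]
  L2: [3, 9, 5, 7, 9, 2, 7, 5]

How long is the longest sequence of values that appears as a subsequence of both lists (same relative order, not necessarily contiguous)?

Let dp[i][j] be the LCS length of the first i values of L1 and the first j values of L2. dp[i][j] = dp[i-1][j-1]+1 when the i-th and j-th values match, else max(dp[i-1][j], dp[i][j-1]).
    ·  3  9  5  7  9  2  7  5
 ·  0  0  0  0  0  0  0  0  0
 5  0  0  0  1  1  1  1  1  1
 5  0  0  0  1  1  1  1  1  2
10  0  0  0  1  1  1  1  1  2
 9  0  0  1  1  1  2  2  2  2
 9  0  0  1  1  1  2  2  2  2
 6  0  0  1  1  1  2  2  2  2
 7  0  0  1  1  2  2  2  3  3
dp[7][8] = 3. One LCS (by backtracking along matches): 5, 9, 7.

3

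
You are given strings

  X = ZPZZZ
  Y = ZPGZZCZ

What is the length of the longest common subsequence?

5

Match Z (X #1, Y #1), then P (X #2, Y #2), then Z (X #3, Y #4), then Z (X #4, Y #5), then Z (X #5, Y #7) — 5 characters in the same relative order in both, and the DP table's final entry dp[5][7] is also 5, so no common subsequence is longer.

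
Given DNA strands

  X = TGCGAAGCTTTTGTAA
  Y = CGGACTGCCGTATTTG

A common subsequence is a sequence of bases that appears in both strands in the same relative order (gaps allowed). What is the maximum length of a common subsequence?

One common subsequence of length 10: G at X[2]=Y[2]; then G at X[4]=Y[3]; then A at X[5]=Y[4]; then G at X[7]=Y[7]; then C at X[8]=Y[9]; then T at X[9]=Y[11]; then T at X[10]=Y[13]; then T at X[11]=Y[14]; then T at X[12]=Y[15]; then G at X[13]=Y[16]. dp[16][16] = 10 confirms this is the maximum.

10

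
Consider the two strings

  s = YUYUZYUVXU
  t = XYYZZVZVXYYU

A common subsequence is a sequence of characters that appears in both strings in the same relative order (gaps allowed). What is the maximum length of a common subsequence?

6

Match Y at s[1]=t[2], then Y at s[3]=t[3], then Z at s[5]=t[7], then V at s[8]=t[8], then X at s[9]=t[9], then U at s[10]=t[12] — 6 characters in the same relative order in both. dp[10][12] = 6 confirms this is the maximum.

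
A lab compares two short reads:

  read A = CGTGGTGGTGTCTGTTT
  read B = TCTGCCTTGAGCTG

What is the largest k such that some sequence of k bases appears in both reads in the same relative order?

One common subsequence of length 9: C at read A[1]=read B[2], G at read A[2]=read B[4], T at read A[3]=read B[7], T at read A[6]=read B[8], G at read A[7]=read B[9], G at read A[10]=read B[11], C at read A[12]=read B[12], T at read A[13]=read B[13], G at read A[14]=read B[14]. The LCS DP gives dp[17][14] = 9, so this is optimal.

9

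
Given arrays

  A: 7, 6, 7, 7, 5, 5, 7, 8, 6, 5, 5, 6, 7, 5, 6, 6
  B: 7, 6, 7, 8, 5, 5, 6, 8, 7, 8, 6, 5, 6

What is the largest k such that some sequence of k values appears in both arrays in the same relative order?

10

Pick 7 [1,1]; then 6 [2,2]; then 7 [3,3]; then 5 [5,5]; then 5 [6,6]; then 7 [7,9]; then 8 [8,10]; then 6 [12,11]; then 5 [14,12]; then 6 [16,13]; all 10 values appear in both, in order. The LCS DP gives dp[16][13] = 10, so this is optimal.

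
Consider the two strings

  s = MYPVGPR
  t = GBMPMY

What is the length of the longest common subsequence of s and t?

Match M at s[1]=t[5]; then Y at s[2]=t[6] — 2 characters in the same relative order in both. The LCS DP gives dp[7][6] = 2, so this is optimal.

2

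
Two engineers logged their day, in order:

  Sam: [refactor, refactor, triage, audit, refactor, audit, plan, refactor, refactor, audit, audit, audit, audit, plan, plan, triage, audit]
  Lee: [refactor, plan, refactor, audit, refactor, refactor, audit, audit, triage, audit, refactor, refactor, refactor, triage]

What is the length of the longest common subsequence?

One common subsequence of length 9: refactor at Sam[1]=Lee[1]; then refactor at Sam[5]=Lee[3]; then audit at Sam[6]=Lee[4]; then refactor at Sam[8]=Lee[5]; then refactor at Sam[9]=Lee[6]; then audit at Sam[10]=Lee[7]; then audit at Sam[11]=Lee[8]; then audit at Sam[12]=Lee[10]; then triage at Sam[16]=Lee[14]. dp[17][14] = 9 confirms this is the maximum.

9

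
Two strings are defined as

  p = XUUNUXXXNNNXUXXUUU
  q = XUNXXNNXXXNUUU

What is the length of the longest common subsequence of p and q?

13

One common subsequence of length 13: X at p[1]=q[1]; then U at p[3]=q[2]; then N at p[4]=q[3]; then X at p[7]=q[4]; then X at p[8]=q[5]; then N at p[10]=q[6]; then N at p[11]=q[7]; then X at p[12]=q[8]; then X at p[14]=q[9]; then X at p[15]=q[10]; then U at p[16]=q[12]; then U at p[17]=q[13]; then U at p[18]=q[14]. dp[18][14] = 13 confirms this is the maximum.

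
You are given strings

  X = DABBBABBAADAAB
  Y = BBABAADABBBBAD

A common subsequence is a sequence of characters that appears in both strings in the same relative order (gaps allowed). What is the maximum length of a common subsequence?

9

One common subsequence of length 9: B at X[4]=Y[1], then B at X[5]=Y[2], then A at X[6]=Y[3], then B at X[8]=Y[4], then A at X[9]=Y[5], then A at X[10]=Y[6], then D at X[11]=Y[7], then A at X[12]=Y[8], then A at X[13]=Y[13]. dp[14][14] = 9 confirms this is the maximum.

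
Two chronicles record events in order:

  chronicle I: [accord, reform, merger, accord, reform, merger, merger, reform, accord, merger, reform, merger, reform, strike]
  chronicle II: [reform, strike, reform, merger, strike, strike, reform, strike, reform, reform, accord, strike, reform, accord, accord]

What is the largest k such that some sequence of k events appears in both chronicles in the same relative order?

Taking reform [2,1] → reform [5,3] → merger [6,4] → reform [8,7] → reform [11,9] → reform [13,10] → strike [14,12] gives a common subsequence of length 7. Since dp[14][15] = 7, nothing longer is possible.

7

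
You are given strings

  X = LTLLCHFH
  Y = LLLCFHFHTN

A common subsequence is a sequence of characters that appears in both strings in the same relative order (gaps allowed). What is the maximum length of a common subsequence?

Taking L [1,1] → L [3,2] → L [4,3] → C [5,4] → H [6,6] → F [7,7] → H [8,8] gives a common subsequence of length 7, and the DP table's final entry dp[8][10] is also 7, so no common subsequence is longer.

7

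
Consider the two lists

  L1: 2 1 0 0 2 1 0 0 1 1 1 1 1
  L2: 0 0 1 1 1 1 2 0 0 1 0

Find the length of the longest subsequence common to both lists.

7

One common subsequence of length 7: 0 [3,1] → 0 [4,2] → 1 [6,3] → 1 [9,4] → 1 [10,5] → 1 [11,6] → 1 [12,10]. The LCS DP gives dp[13][11] = 7, so this is optimal.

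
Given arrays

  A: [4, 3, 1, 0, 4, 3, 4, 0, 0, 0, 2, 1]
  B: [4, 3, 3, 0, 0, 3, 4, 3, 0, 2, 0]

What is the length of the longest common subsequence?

7

Let dp[i][j] be the LCS length of the first i values of A and the first j values of B. dp[i][j] = dp[i-1][j-1]+1 when the i-th and j-th values match, else max(dp[i-1][j], dp[i][j-1]).
    ·  4  3  3  0  0  3  4  3  0  2  0
 ·  0  0  0  0  0  0  0  0  0  0  0  0
 4  0  1  1  1  1  1  1  1  1  1  1  1
 3  0  1  2  2  2  2  2  2  2  2  2  2
 1  0  1  2  2  2  2  2  2  2  2  2  2
 0  0  1  2  2  3  3  3  3  3  3  3  3
 4  0  1  2  2  3  3  3  4  4  4  4  4
 3  0  1  2  3  3  3  4  4  5  5  5  5
 4  0  1  2  3  3  3  4  5  5  5  5  5
 0  0  1  2  3  4  4  4  5  5  6  6  6
 0  0  1  2  3  4  5  5  5  5  6  6  7
 0  0  1  2  3  4  5  5  5  5  6  6  7
 2  0  1  2  3  4  5  5  5  5  6  7  7
 1  0  1  2  3  4  5  5  5  5  6  7  7
dp[12][11] = 7. One LCS (by backtracking along matches): 4, 3, 0, 4, 3, 0, 0.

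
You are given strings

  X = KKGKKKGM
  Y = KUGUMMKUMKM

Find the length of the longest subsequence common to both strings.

5

One common subsequence of length 5: K at X[1]=Y[1], G at X[3]=Y[3], K at X[4]=Y[7], K at X[6]=Y[10], M at X[8]=Y[11]. dp[8][11] = 5 confirms this is the maximum.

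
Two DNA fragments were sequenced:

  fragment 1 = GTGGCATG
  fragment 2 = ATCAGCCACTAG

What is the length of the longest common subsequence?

Pick T (fragment 1 #2, fragment 2 #2); then G (fragment 1 #3, fragment 2 #5); then C (fragment 1 #5, fragment 2 #7); then A (fragment 1 #6, fragment 2 #8); then T (fragment 1 #7, fragment 2 #10); then G (fragment 1 #8, fragment 2 #12); all 6 bases appear in both, in order, and the DP table's final entry dp[8][12] is also 6, so no common subsequence is longer.

6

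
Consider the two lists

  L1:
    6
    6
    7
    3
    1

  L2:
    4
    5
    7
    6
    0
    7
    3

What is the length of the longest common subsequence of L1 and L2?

3

Let dp[i][j] be the LCS length of the first i values of L1 and the first j values of L2. dp[i][j] = dp[i-1][j-1]+1 when the i-th and j-th values match, else max(dp[i-1][j], dp[i][j-1]).
    ·  4  5  7  6  0  7  3
 ·  0  0  0  0  0  0  0  0
 6  0  0  0  0  1  1  1  1
 6  0  0  0  0  1  1  1  1
 7  0  0  0  1  1  1  2  2
 3  0  0  0  1  1  1  2  3
 1  0  0  0  1  1  1  2  3
dp[5][7] = 3. One LCS (by backtracking along matches): 6, 7, 3.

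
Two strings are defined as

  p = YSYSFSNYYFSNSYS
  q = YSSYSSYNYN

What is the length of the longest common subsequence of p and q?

8

Let dp[i][j] be the LCS length of the first i characters of p and the first j characters of q. dp[i][j] = dp[i-1][j-1]+1 when the i-th and j-th characters match, else max(dp[i-1][j], dp[i][j-1]).
    ·  Y  S  S  Y  S  S  Y  N  Y  N
 ·  0  0  0  0  0  0  0  0  0  0  0
 Y  0  1  1  1  1  1  1  1  1  1  1
 S  0  1  2  2  2  2  2  2  2  2  2
 Y  0  1  2  2  3  3  3  3  3  3  3
 S  0  1  2  3  3  4  4  4  4  4  4
 F  0  1  2  3  3  4  4  4  4  4  4
 S  0  1  2  3  3  4  5  5  5  5  5
 N  0  1  2  3  3  4  5  5  6  6  6
 Y  0  1  2  3  4  4  5  6  6  7  7
 Y  0  1  2  3  4  4  5  6  6  7  7
 F  0  1  2  3  4  4  5  6  6  7  7
 S  0  1  2  3  4  5  5  6  6  7  7
 N  0  1  2  3  4  5  5  6  7  7  8
 S  0  1  2  3  4  5  6  6  7  7  8
 Y  0  1  2  3  4  5  6  7  7  8  8
 S  0  1  2  3  4  5  6  7  7  8  8
dp[15][10] = 8. One LCS (by backtracking along matches): YSYSSNYN.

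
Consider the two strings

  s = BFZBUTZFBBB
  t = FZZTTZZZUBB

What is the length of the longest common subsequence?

6

Let dp[i][j] be the LCS length of the first i characters of s and the first j characters of t. dp[i][j] = dp[i-1][j-1]+1 when the i-th and j-th characters match, else max(dp[i-1][j], dp[i][j-1]).
    ·  F  Z  Z  T  T  Z  Z  Z  U  B  B
 ·  0  0  0  0  0  0  0  0  0  0  0  0
 B  0  0  0  0  0  0  0  0  0  0  1  1
 F  0  1  1  1  1  1  1  1  1  1  1  1
 Z  0  1  2  2  2  2  2  2  2  2  2  2
 B  0  1  2  2  2  2  2  2  2  2  3  3
 U  0  1  2  2  2  2  2  2  2  3  3  3
 T  0  1  2  2  3  3  3  3  3  3  3  3
 Z  0  1  2  3  3  3  4  4  4  4  4  4
 F  0  1  2  3  3  3  4  4  4  4  4  4
 B  0  1  2  3  3  3  4  4  4  4  5  5
 B  0  1  2  3  3  3  4  4  4  4  5  6
 B  0  1  2  3  3  3  4  4  4  4  5  6
dp[11][11] = 6. One LCS (by backtracking along matches): FZTZBB.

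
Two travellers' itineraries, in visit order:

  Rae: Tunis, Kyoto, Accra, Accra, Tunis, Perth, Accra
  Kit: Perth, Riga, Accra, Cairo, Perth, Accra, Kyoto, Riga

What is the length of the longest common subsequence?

3

Pick Accra at Rae[3]=Kit[3] → Perth at Rae[6]=Kit[5] → Accra at Rae[7]=Kit[6]; all 3 stops appear in both, in order. Since dp[7][8] = 3, nothing longer is possible.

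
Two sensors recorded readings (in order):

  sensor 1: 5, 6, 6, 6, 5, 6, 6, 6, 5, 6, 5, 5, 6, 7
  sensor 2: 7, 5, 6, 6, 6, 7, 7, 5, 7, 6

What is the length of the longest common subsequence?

Pick 5 at sensor 1[1]=sensor 2[2] → 6 at sensor 1[2]=sensor 2[3] → 6 at sensor 1[3]=sensor 2[4] → 6 at sensor 1[4]=sensor 2[5] → 5 at sensor 1[5]=sensor 2[8] → 6 at sensor 1[13]=sensor 2[10]; all 6 values appear in both, in order, and the DP table's final entry dp[14][10] is also 6, so no common subsequence is longer.

6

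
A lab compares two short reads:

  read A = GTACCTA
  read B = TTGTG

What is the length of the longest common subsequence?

2

Match G (read A #1, read B #3), T (read A #2, read B #4) — 2 bases in the same relative order in both. Since dp[7][5] = 2, nothing longer is possible.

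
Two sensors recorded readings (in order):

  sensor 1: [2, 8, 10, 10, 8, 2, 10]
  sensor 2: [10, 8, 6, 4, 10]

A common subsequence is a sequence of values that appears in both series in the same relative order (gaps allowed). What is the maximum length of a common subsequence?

Pick 10 (sensor 1 #4, sensor 2 #1); then 8 (sensor 1 #5, sensor 2 #2); then 10 (sensor 1 #7, sensor 2 #5); all 3 values appear in both, in order. Since dp[7][5] = 3, nothing longer is possible.

3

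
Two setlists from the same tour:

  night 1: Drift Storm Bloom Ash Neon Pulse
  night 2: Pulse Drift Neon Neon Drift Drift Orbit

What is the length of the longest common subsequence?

2

Match Drift at night 1[1]=night 2[2]; then Neon at night 1[5]=night 2[4] — 2 songs in the same relative order in both. Since dp[6][7] = 2, nothing longer is possible.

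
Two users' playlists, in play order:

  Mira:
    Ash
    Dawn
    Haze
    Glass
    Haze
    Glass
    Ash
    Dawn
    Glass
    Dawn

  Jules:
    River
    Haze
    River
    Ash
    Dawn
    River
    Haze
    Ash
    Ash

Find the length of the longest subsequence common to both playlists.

4

Match Ash at Mira[1]=Jules[4], Dawn at Mira[2]=Jules[5], Haze at Mira[3]=Jules[7], Ash at Mira[7]=Jules[9] — 4 songs in the same relative order in both, and the DP table's final entry dp[10][9] is also 4, so no common subsequence is longer.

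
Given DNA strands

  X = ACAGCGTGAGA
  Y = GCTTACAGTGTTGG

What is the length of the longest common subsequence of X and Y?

8

Taking A [1,5]; then C [2,6]; then A [3,7]; then G [4,8]; then G [6,10]; then T [7,12]; then G [8,13]; then G [10,14] gives a common subsequence of length 8. dp[11][14] = 8 confirms this is the maximum.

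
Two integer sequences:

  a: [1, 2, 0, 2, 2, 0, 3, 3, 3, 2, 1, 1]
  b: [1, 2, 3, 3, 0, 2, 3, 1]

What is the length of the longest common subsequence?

Taking 1 at a[1]=b[1] → 2 at a[2]=b[2] → 0 at a[3]=b[5] → 2 at a[5]=b[6] → 3 at a[9]=b[7] → 1 at a[12]=b[8] gives a common subsequence of length 6. The LCS DP gives dp[12][8] = 6, so this is optimal.

6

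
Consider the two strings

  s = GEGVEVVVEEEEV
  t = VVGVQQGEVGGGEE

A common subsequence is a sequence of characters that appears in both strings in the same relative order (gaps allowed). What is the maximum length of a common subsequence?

Match G (s #1, t #3); then G (s #3, t #7); then E (s #5, t #8); then V (s #6, t #9); then E (s #11, t #13); then E (s #12, t #14) — 6 characters in the same relative order in both. The LCS DP gives dp[13][14] = 6, so this is optimal.

6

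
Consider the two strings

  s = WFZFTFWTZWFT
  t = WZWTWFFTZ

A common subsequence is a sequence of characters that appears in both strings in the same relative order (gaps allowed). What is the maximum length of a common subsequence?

Taking W at s[1]=t[1] → Z at s[3]=t[2] → W at s[7]=t[3] → T at s[8]=t[4] → W at s[10]=t[5] → F at s[11]=t[7] → T at s[12]=t[8] gives a common subsequence of length 7. Since dp[12][9] = 7, nothing longer is possible.

7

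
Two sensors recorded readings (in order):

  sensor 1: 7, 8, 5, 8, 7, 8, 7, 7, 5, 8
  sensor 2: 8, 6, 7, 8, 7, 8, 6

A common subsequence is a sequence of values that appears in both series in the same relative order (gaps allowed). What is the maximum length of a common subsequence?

5

One common subsequence of length 5: 8 (sensor 1 #2, sensor 2 #1), then 7 (sensor 1 #5, sensor 2 #3), then 8 (sensor 1 #6, sensor 2 #4), then 7 (sensor 1 #8, sensor 2 #5), then 8 (sensor 1 #10, sensor 2 #6). Since dp[10][7] = 5, nothing longer is possible.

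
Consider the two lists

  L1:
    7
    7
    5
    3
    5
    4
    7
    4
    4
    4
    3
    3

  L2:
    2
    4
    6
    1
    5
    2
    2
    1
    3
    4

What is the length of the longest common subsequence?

3

Taking 5 (L1 #3, L2 #5), 3 (L1 #4, L2 #9), 4 (L1 #10, L2 #10) gives a common subsequence of length 3. The LCS DP gives dp[12][10] = 3, so this is optimal.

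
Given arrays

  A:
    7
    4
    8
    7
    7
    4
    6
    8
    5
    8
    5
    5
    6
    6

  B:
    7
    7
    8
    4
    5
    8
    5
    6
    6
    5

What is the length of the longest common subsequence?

8

Let dp[i][j] be the LCS length of the first i values of A and the first j values of B. dp[i][j] = dp[i-1][j-1]+1 when the i-th and j-th values match, else max(dp[i-1][j], dp[i][j-1]).
    ·  7  7  8  4  5  8  5  6  6  5
 ·  0  0  0  0  0  0  0  0  0  0  0
 7  0  1  1  1  1  1  1  1  1  1  1
 4  0  1  1  1  2  2  2  2  2  2  2
 8  0  1  1  2  2  2  3  3  3  3  3
 7  0  1  2  2  2  2  3  3  3  3  3
 7  0  1  2  2  2  2  3  3  3  3  3
 4  0  1  2  2  3  3  3  3  3  3  3
 6  0  1  2  2  3  3  3  3  4  4  4
 8  0  1  2  3  3  3  4  4  4  4  4
 5  0  1  2  3  3  4  4  5  5  5  5
 8  0  1  2  3  3  4  5  5  5  5  5
 5  0  1  2  3  3  4  5  6  6  6  6
 5  0  1  2  3  3  4  5  6  6  6  7
 6  0  1  2  3  3  4  5  6  7  7  7
 6  0  1  2  3  3  4  5  6  7  8  8
dp[14][10] = 8. One LCS (by backtracking along matches): 7, 8, 4, 5, 8, 5, 6, 6.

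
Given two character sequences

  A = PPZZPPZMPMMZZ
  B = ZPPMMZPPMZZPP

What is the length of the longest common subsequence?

One common subsequence of length 8: P [1,2] → P [2,3] → Z [4,6] → P [6,7] → P [9,8] → M [11,9] → Z [12,10] → Z [13,11], and the DP table's final entry dp[13][13] is also 8, so no common subsequence is longer.

8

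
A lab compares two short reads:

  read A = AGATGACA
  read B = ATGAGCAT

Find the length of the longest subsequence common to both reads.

6

One common subsequence of length 6: A at read A[1]=read B[1] → G at read A[2]=read B[3] → A at read A[3]=read B[4] → G at read A[5]=read B[5] → C at read A[7]=read B[6] → A at read A[8]=read B[7]. Since dp[8][8] = 6, nothing longer is possible.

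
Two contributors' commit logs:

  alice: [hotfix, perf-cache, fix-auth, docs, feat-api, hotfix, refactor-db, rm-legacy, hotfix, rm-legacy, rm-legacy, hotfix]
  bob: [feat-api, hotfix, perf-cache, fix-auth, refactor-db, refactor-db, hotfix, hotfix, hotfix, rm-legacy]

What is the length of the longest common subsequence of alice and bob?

6

Taking hotfix [1,2], then perf-cache [2,3], then fix-auth [3,4], then hotfix [6,8], then hotfix [9,9], then rm-legacy [11,10] gives a common subsequence of length 6. The LCS DP gives dp[12][10] = 6, so this is optimal.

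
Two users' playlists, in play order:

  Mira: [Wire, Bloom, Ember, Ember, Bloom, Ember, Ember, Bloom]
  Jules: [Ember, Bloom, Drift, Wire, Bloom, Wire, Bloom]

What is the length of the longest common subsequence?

Match Wire at Mira[1]=Jules[4] → Bloom at Mira[2]=Jules[5] → Bloom at Mira[8]=Jules[7] — 3 songs in the same relative order in both. dp[8][7] = 3 confirms this is the maximum.

3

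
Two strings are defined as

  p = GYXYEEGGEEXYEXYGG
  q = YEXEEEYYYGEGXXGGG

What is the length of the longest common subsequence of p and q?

Pick Y at p[2]=q[1], X at p[3]=q[3], E at p[5]=q[5], E at p[6]=q[6], G at p[7]=q[10], G at p[8]=q[12], X at p[11]=q[13], X at p[14]=q[14], G at p[16]=q[16], G at p[17]=q[17]; all 10 characters appear in both, in order, and the DP table's final entry dp[17][17] is also 10, so no common subsequence is longer.

10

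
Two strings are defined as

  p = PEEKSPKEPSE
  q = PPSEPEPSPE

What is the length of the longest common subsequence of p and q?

Pick P [1,2] → E [3,4] → P [6,5] → E [8,6] → P [9,7] → S [10,8] → E [11,10]; all 7 characters appear in both, in order, and the DP table's final entry dp[11][10] is also 7, so no common subsequence is longer.

7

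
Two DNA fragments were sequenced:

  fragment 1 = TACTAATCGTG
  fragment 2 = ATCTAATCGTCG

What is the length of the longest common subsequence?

10

Taking T (fragment 1 #1, fragment 2 #2), then C (fragment 1 #3, fragment 2 #3), then T (fragment 1 #4, fragment 2 #4), then A (fragment 1 #5, fragment 2 #5), then A (fragment 1 #6, fragment 2 #6), then T (fragment 1 #7, fragment 2 #7), then C (fragment 1 #8, fragment 2 #8), then G (fragment 1 #9, fragment 2 #9), then T (fragment 1 #10, fragment 2 #10), then G (fragment 1 #11, fragment 2 #12) gives a common subsequence of length 10. Since dp[11][12] = 10, nothing longer is possible.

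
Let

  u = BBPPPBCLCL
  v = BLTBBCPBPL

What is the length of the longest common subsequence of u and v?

5

Let dp[i][j] be the LCS length of the first i characters of u and the first j characters of v. dp[i][j] = dp[i-1][j-1]+1 when the i-th and j-th characters match, else max(dp[i-1][j], dp[i][j-1]).
    ·  B  L  T  B  B  C  P  B  P  L
 ·  0  0  0  0  0  0  0  0  0  0  0
 B  0  1  1  1  1  1  1  1  1  1  1
 B  0  1  1  1  2  2  2  2  2  2  2
 P  0  1  1  1  2  2  2  3  3  3  3
 P  0  1  1  1  2  2  2  3  3  4  4
 P  0  1  1  1  2  2  2  3  3  4  4
 B  0  1  1  1  2  3  3  3  4  4  4
 C  0  1  1  1  2  3  4  4  4  4  4
 L  0  1  2  2  2  3  4  4  4  4  5
 C  0  1  2  2  2  3  4  4  4  4  5
 L  0  1  2  2  2  3  4  4  4  4  5
dp[10][10] = 5. One LCS (by backtracking along matches): BBPPL.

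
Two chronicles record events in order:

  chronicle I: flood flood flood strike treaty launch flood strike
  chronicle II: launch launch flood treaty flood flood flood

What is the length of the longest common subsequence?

4

Taking flood at chronicle I[1]=chronicle II[3], then flood at chronicle I[2]=chronicle II[5], then flood at chronicle I[3]=chronicle II[6], then flood at chronicle I[7]=chronicle II[7] gives a common subsequence of length 4. Since dp[8][7] = 4, nothing longer is possible.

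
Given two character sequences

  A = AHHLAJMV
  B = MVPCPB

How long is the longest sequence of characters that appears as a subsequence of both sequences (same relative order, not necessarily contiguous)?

Pick M at A[7]=B[1]; then V at A[8]=B[2]; all 2 characters appear in both, in order. Since dp[8][6] = 2, nothing longer is possible.

2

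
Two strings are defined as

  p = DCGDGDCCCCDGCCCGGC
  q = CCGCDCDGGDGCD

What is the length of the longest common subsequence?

Match C [2,2], then G [3,3], then D [6,5], then C [10,6], then D [11,7], then G [12,8], then G [16,9], then G [17,11], then C [18,12] — 9 characters in the same relative order in both, and the DP table's final entry dp[18][13] is also 9, so no common subsequence is longer.

9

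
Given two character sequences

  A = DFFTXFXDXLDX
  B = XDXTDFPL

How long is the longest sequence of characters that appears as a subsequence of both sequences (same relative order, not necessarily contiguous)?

4

Let dp[i][j] be the LCS length of the first i characters of A and the first j characters of B. dp[i][j] = dp[i-1][j-1]+1 when the i-th and j-th characters match, else max(dp[i-1][j], dp[i][j-1]).
    ·  X  D  X  T  D  F  P  L
 ·  0  0  0  0  0  0  0  0  0
 D  0  0  1  1  1  1  1  1  1
 F  0  0  1  1  1  1  2  2  2
 F  0  0  1  1  1  1  2  2  2
 T  0  0  1  1  2  2  2  2  2
 X  0  1  1  2  2  2  2  2  2
 F  0  1  1  2  2  2  3  3  3
 X  0  1  1  2  2  2  3  3  3
 D  0  1  2  2  2  3  3  3  3
 X  0  1  2  3  3  3  3  3  3
 L  0  1  2  3  3  3  3  3  4
 D  0  1  2  3  3  4  4  4  4
 X  0  1  2  3  3  4  4  4  4
dp[12][8] = 4. One LCS (by backtracking along matches): DTFL.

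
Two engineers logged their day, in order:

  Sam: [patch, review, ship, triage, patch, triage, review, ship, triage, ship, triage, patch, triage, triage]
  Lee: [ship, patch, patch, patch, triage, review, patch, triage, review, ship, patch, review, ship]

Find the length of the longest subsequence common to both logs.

Match patch at Sam[1]=Lee[4]; then review at Sam[2]=Lee[6]; then patch at Sam[5]=Lee[7]; then triage at Sam[6]=Lee[8]; then review at Sam[7]=Lee[9]; then ship at Sam[8]=Lee[10]; then ship at Sam[10]=Lee[13] — 7 tasks in the same relative order in both, and the DP table's final entry dp[14][13] is also 7, so no common subsequence is longer.

7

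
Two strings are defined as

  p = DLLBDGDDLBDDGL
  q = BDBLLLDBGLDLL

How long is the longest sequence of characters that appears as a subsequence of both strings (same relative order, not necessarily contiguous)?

8

One common subsequence of length 8: D at p[1]=q[2]; then L at p[2]=q[5]; then L at p[3]=q[6]; then B at p[4]=q[8]; then G at p[6]=q[9]; then D at p[8]=q[11]; then L at p[9]=q[12]; then L at p[14]=q[13]. dp[14][13] = 8 confirms this is the maximum.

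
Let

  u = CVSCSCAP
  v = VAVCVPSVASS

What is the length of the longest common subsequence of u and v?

Let dp[i][j] be the LCS length of the first i characters of u and the first j characters of v. dp[i][j] = dp[i-1][j-1]+1 when the i-th and j-th characters match, else max(dp[i-1][j], dp[i][j-1]).
    ·  V  A  V  C  V  P  S  V  A  S  S
 ·  0  0  0  0  0  0  0  0  0  0  0  0
 C  0  0  0  0  1  1  1  1  1  1  1  1
 V  0  1  1  1  1  2  2  2  2  2  2  2
 S  0  1  1  1  1  2  2  3  3  3  3  3
 C  0  1  1  1  2  2  2  3  3  3  3  3
 S  0  1  1  1  2  2  2  3  3  3  4  4
 C  0  1  1  1  2  2  2  3  3  3  4  4
 A  0  1  2  2  2  2  2  3  3  4  4  4
 P  0  1  2  2  2  2  3  3  3  4  4  4
dp[8][11] = 4. One LCS (by backtracking along matches): CVSS.

4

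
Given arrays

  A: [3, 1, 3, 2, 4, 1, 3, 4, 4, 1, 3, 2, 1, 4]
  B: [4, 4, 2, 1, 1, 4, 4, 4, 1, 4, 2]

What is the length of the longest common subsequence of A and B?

Pick 1 [2,5] → 4 [5,6] → 4 [8,7] → 4 [9,8] → 1 [10,9] → 2 [12,11]; all 6 values appear in both, in order, and the DP table's final entry dp[14][11] is also 6, so no common subsequence is longer.

6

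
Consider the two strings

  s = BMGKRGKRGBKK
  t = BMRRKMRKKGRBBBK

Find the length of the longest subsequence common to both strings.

8

Pick B (s #1, t #1), M (s #2, t #2), K (s #4, t #5), R (s #5, t #7), G (s #6, t #10), R (s #8, t #11), B (s #10, t #14), K (s #12, t #15); all 8 characters appear in both, in order. dp[12][15] = 8 confirms this is the maximum.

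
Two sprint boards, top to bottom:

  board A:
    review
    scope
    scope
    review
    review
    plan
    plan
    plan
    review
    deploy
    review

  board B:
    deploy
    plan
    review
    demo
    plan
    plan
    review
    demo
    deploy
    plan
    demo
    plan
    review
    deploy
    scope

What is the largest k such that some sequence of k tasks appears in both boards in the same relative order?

6

Taking review at board A[1]=board B[3] → review at board A[4]=board B[7] → plan at board A[6]=board B[10] → plan at board A[8]=board B[12] → review at board A[9]=board B[13] → deploy at board A[10]=board B[14] gives a common subsequence of length 6, and the DP table's final entry dp[11][15] is also 6, so no common subsequence is longer.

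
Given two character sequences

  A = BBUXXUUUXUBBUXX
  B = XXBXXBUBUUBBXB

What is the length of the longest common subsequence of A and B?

Taking B at A[2]=B[3]; then X at A[4]=B[4]; then X at A[5]=B[5]; then U at A[6]=B[7]; then U at A[8]=B[9]; then U at A[10]=B[10]; then B at A[11]=B[11]; then B at A[12]=B[12]; then X at A[14]=B[13] gives a common subsequence of length 9. The LCS DP gives dp[15][14] = 9, so this is optimal.

9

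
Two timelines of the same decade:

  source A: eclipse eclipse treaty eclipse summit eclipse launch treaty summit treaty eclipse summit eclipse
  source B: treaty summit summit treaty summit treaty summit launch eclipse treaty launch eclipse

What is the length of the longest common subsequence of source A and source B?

Taking treaty [3,1]; then summit [5,3]; then treaty [8,4]; then summit [9,5]; then treaty [10,6]; then eclipse [11,9]; then eclipse [13,12] gives a common subsequence of length 7, and the DP table's final entry dp[13][12] is also 7, so no common subsequence is longer.

7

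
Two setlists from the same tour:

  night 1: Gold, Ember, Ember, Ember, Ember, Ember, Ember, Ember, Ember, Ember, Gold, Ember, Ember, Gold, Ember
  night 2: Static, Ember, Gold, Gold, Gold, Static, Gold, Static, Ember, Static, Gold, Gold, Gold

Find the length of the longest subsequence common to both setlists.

One common subsequence of length 4: Gold [1,7], Ember [2,9], Gold [11,12], Gold [14,13]. Since dp[15][13] = 4, nothing longer is possible.

4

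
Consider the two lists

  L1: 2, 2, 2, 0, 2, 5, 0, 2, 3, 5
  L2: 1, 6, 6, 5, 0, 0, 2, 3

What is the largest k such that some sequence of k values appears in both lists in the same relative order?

4

Let dp[i][j] be the LCS length of the first i values of L1 and the first j values of L2. dp[i][j] = dp[i-1][j-1]+1 when the i-th and j-th values match, else max(dp[i-1][j], dp[i][j-1]).
    ·  1  6  6  5  0  0  2  3
 ·  0  0  0  0  0  0  0  0  0
 2  0  0  0  0  0  0  0  1  1
 2  0  0  0  0  0  0  0  1  1
 2  0  0  0  0  0  0  0  1  1
 0  0  0  0  0  0  1  1  1  1
 2  0  0  0  0  0  1  1  2  2
 5  0  0  0  0  1  1  1  2  2
 0  0  0  0  0  1  2  2  2  2
 2  0  0  0  0  1  2  2  3  3
 3  0  0  0  0  1  2  2  3  4
 5  0  0  0  0  1  2  2  3  4
dp[10][8] = 4. One LCS (by backtracking along matches): 0, 0, 2, 3.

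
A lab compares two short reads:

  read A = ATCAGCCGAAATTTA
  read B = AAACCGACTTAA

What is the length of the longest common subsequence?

9

One common subsequence of length 9: A (read A #1, read B #2); then A (read A #4, read B #3); then C (read A #6, read B #4); then C (read A #7, read B #5); then G (read A #8, read B #6); then A (read A #9, read B #7); then T (read A #12, read B #9); then T (read A #13, read B #10); then A (read A #15, read B #12). The LCS DP gives dp[15][12] = 9, so this is optimal.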